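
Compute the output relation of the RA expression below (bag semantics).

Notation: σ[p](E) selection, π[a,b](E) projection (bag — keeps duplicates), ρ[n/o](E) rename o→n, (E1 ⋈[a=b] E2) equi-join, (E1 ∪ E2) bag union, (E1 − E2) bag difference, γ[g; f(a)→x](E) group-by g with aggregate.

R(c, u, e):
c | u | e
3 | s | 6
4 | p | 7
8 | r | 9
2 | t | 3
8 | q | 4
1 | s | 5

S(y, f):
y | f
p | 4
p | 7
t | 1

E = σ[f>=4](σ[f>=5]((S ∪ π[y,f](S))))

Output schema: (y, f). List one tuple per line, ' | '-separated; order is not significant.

Stepwise |·|:
  S → 3
  S → 3
  π[y,f](S) → 3
  (S ∪ π[y,f](S)) → 6
  σ[f>=5]((S ∪ π[y,f](S))) → 2
  σ[f>=4](σ[f>=5]((S ∪ π[y,f](S)))) → 2

== RESULT ==
y | f
p | 7
p | 7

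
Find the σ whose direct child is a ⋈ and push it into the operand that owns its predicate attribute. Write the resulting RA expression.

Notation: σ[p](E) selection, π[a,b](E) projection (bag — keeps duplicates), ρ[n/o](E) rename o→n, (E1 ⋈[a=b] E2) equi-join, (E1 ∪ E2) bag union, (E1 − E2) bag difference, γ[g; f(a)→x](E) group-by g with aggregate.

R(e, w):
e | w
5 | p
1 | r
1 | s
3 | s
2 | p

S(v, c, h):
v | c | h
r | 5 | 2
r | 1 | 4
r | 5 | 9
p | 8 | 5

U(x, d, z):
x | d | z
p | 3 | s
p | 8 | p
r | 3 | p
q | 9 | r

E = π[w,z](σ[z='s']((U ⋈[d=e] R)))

σ filters on z, owned by the left side.
E' = π[w,z]((σ[z='s'](U) ⋈[d=e] R))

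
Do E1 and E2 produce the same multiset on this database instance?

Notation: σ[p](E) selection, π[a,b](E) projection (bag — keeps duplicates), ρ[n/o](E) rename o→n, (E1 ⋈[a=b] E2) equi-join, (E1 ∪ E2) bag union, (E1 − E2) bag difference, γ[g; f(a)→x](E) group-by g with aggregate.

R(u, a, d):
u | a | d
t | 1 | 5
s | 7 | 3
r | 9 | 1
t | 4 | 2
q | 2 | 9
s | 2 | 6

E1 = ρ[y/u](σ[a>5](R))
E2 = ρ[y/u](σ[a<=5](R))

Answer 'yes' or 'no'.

E1 per-node cardinality:
  R → 6
  σ[a>5](R) → 2
  ρ[y/u](σ[a>5](R)) → 2
E2 per-node cardinality:
  R → 6
  σ[a<=5](R) → 4
  ρ[y/u](σ[a<=5](R)) → 4

E1 result:
y | a | d
r | 9 | 1
s | 7 | 3
E2 result:
y | a | d
q | 2 | 9
s | 2 | 6
t | 1 | 5
t | 4 | 2
Witness: ('q', 2, 9) appears 0× in E1 but 1× in E2.

no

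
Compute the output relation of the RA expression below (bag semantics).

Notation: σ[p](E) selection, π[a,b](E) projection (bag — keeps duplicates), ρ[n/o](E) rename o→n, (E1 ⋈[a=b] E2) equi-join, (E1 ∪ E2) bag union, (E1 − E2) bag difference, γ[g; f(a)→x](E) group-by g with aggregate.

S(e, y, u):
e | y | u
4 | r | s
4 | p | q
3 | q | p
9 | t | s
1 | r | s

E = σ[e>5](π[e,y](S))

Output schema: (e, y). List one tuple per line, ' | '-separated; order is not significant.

Row counts bottom-up:
  S → 5
  π[e,y](S) → 5
  σ[e>5](π[e,y](S)) → 1

== RESULT ==
e | y
9 | t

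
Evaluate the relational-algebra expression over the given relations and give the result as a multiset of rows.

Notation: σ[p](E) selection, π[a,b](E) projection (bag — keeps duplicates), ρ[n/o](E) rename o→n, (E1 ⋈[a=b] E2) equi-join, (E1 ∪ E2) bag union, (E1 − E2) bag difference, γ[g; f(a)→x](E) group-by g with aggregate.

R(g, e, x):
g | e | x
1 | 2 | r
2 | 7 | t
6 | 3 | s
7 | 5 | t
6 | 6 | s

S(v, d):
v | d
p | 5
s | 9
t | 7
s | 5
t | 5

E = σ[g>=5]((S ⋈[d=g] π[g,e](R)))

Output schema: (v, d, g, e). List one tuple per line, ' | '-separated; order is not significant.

Per-node cardinality:
  S → 5
  R → 5
  π[g,e](R) → 5
  (S ⋈[d=g] π[g,e](R)) → 1
  σ[g>=5]((S ⋈[d=g] π[g,e](R))) → 1

== RESULT ==
v | d | g | e
t | 7 | 7 | 5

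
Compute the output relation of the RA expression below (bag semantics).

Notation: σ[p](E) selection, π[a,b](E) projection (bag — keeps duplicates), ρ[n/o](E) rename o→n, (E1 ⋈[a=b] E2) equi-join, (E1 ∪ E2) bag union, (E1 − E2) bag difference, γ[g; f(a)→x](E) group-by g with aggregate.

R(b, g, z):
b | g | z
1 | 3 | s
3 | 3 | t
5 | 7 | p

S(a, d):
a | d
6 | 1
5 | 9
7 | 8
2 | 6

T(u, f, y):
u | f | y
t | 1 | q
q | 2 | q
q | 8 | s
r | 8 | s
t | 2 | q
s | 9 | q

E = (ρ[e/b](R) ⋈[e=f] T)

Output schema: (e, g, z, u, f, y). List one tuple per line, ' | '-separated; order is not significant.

Per-node cardinality:
  R → 3
  ρ[e/b](R) → 3
  T → 6
  (ρ[e/b](R) ⋈[e=f] T) → 1

== RESULT ==
e | g | z | u | f | y
1 | 3 | s | t | 1 | q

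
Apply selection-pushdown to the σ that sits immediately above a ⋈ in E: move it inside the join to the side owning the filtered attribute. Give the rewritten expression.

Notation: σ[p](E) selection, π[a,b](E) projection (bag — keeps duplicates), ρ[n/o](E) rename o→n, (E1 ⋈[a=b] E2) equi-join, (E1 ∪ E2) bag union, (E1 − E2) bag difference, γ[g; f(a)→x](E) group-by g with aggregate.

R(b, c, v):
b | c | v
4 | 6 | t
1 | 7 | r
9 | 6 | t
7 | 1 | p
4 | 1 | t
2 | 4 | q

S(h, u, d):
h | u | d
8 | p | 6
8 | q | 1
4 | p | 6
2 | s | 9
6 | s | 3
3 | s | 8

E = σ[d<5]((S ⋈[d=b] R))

σ filters on d, owned by the left side.
E' = (σ[d<5](S) ⋈[d=b] R)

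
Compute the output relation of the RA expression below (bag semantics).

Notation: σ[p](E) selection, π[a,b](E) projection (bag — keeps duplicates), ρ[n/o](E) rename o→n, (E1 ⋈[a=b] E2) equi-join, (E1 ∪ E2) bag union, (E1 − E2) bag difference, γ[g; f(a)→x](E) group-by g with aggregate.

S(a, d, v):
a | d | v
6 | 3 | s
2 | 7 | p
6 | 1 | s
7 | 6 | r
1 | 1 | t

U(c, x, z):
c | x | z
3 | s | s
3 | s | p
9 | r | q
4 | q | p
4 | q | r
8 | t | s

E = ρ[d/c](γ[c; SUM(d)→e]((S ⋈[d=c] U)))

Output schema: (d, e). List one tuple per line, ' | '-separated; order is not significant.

Stepwise |·|:
  S → 5
  U → 6
  (S ⋈[d=c] U) → 2
  γ[c; SUM(d)→e]((S ⋈[d=c] U)) → 1
  ρ[d/c](γ[c; SUM(d)→e]((S ⋈[d=c] U))) → 1

== RESULT ==
d | e
3 | 6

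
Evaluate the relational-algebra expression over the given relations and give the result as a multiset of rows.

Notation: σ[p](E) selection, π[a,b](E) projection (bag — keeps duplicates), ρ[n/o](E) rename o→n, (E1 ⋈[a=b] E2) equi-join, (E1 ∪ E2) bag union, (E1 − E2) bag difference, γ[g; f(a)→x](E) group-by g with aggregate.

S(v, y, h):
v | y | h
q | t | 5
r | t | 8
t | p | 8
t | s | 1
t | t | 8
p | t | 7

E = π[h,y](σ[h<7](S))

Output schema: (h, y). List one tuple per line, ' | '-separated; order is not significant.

Per-node cardinality:
  S → 6
  σ[h<7](S) → 2
  π[h,y](σ[h<7](S)) → 2

== RESULT ==
h | y
1 | s
5 | t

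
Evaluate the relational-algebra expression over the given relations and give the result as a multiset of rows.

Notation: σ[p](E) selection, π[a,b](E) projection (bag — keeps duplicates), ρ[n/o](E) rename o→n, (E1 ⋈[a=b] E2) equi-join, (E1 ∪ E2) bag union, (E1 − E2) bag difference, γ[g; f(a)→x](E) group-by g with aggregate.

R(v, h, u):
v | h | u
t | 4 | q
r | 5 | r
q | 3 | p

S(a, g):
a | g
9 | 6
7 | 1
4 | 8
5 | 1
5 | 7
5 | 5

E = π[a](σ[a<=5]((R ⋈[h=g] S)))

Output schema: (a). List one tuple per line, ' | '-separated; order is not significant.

Per-node cardinality:
  R → 3
  S → 6
  (R ⋈[h=g] S) → 1
  σ[a<=5]((R ⋈[h=g] S)) → 1
  π[a](σ[a<=5]((R ⋈[h=g] S))) → 1

== RESULT ==
a
5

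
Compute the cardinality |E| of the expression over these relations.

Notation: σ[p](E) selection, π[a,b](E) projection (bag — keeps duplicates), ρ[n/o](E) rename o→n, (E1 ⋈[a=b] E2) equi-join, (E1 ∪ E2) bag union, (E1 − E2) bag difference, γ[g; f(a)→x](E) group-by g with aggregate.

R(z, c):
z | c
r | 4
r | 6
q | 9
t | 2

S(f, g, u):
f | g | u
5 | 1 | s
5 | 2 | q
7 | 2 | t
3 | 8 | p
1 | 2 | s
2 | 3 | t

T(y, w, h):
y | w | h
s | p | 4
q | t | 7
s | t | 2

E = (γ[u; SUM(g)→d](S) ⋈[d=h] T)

Per-node cardinality:
  S → 6
  γ[u; SUM(g)→d](S) → 4
  T → 3
  (γ[u; SUM(g)→d](S) ⋈[d=h] T) → 1

|E| = 1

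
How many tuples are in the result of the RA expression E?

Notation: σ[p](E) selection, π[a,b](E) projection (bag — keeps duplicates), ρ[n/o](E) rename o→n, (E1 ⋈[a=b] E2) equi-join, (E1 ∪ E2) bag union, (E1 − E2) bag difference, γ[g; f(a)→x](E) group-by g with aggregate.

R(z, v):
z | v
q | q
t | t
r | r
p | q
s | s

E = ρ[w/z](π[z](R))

Per-node cardinality:
  R → 5
  π[z](R) → 5
  ρ[w/z](π[z](R)) → 5

|E| = 5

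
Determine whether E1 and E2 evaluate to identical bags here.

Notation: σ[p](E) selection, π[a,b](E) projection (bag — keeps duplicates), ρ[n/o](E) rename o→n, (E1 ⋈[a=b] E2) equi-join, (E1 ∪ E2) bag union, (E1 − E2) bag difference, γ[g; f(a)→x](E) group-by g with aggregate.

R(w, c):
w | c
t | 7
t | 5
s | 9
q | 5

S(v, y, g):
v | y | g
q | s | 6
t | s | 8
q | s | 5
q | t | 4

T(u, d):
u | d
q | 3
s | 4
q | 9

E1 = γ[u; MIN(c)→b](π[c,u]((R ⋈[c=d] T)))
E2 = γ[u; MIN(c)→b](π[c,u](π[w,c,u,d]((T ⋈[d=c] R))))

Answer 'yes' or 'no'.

E1 stepwise |·|:
  R → 4
  T → 3
  (R ⋈[c=d] T) → 1
  π[c,u]((R ⋈[c=d] T)) → 1
  γ[u; MIN(c)→b](π[c,u]((R ⋈[c=d] T))) → 1
E2 stepwise |·|:
  T → 3
  R → 4
  (T ⋈[d=c] R) → 1
  π[w,c,u,d]((T ⋈[d=c] R)) → 1
  π[c,u](π[w,c,u,d]((T ⋈[d=c] R))) → 1
  γ[u; MIN(c)→b](π[c,u](π[w,c,u,d]((T ⋈[d=c] R)))) → 1

E1 and E2 produce the same multiset:
u | b
q | 9

yes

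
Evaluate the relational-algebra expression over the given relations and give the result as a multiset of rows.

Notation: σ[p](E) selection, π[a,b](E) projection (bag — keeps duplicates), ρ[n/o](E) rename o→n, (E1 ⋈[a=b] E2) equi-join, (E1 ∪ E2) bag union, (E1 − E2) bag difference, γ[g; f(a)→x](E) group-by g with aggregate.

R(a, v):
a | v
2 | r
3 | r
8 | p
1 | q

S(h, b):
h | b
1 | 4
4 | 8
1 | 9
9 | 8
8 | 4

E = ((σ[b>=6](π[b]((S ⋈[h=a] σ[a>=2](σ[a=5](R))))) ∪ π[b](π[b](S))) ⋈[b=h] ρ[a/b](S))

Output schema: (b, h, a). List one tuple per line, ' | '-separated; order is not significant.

Per-node cardinality:
  S → 5
  R → 4
  σ[a=5](R) → 0
  σ[a>=2](σ[a=5](R)) → 0
  (S ⋈[h=a] σ[a>=2](σ[a=5](R))) → 0
  π[b]((S ⋈[h=a] σ[a>=2](σ[a=5](R)))) → 0
  σ[b>=6](π[b]((S ⋈[h=a] σ[a>=2](σ[a=5](R))))) → 0
  S → 5
  π[b](S) → 5
  π[b](π[b](S)) → 5
  (σ[b>=6](π[b]((S ⋈[h=a] σ[a>=2](σ[a=5](R))))) ∪ π[b](π[b](S))) → 5
  S → 5
  ρ[a/b](S) → 5
  ((σ[b>=6](π[b]((S ⋈[h=a] σ[a>=2](σ[a=5](R))))) ∪ π[b](π[b](S))) ⋈[b=h] ρ[a/b](S)) → 5

== RESULT ==
b | h | a
4 | 4 | 8
4 | 4 | 8
8 | 8 | 4
8 | 8 | 4
9 | 9 | 8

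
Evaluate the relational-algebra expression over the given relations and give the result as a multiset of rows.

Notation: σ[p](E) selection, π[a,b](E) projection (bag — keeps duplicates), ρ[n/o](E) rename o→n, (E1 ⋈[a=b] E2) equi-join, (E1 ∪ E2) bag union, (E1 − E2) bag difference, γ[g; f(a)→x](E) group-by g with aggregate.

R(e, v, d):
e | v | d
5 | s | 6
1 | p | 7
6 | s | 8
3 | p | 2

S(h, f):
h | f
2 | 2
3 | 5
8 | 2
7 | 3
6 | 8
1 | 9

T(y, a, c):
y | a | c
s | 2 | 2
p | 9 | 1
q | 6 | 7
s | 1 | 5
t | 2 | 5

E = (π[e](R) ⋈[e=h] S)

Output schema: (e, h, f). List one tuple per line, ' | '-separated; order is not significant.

Subexpression sizes:
  R → 4
  π[e](R) → 4
  S → 6
  (π[e](R) ⋈[e=h] S) → 3

== RESULT ==
e | h | f
1 | 1 | 9
3 | 3 | 5
6 | 6 | 8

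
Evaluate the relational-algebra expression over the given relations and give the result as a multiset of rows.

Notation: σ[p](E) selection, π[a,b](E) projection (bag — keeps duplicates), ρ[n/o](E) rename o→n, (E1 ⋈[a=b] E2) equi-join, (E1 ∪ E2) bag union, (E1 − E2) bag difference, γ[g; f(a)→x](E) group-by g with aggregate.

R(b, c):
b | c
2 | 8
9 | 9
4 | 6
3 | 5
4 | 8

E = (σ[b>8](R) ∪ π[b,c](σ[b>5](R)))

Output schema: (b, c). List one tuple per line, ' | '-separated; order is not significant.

Per-node cardinality:
  R → 5
  σ[b>8](R) → 1
  R → 5
  σ[b>5](R) → 1
  π[b,c](σ[b>5](R)) → 1
  (σ[b>8](R) ∪ π[b,c](σ[b>5](R))) → 2

== RESULT ==
b | c
9 | 9
9 | 9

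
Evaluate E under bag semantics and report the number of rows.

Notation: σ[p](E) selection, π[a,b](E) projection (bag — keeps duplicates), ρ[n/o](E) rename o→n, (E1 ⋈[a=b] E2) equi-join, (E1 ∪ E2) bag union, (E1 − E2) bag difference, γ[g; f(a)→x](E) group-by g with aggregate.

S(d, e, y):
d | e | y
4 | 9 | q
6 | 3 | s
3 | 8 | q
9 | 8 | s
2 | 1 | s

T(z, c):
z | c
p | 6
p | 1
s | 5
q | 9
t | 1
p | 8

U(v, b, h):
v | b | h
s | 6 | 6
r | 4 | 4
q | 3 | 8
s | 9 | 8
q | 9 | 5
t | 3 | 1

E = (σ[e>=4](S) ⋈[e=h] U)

Row counts bottom-up:
  S → 5
  σ[e>=4](S) → 3
  U → 6
  (σ[e>=4](S) ⋈[e=h] U) → 4

|E| = 4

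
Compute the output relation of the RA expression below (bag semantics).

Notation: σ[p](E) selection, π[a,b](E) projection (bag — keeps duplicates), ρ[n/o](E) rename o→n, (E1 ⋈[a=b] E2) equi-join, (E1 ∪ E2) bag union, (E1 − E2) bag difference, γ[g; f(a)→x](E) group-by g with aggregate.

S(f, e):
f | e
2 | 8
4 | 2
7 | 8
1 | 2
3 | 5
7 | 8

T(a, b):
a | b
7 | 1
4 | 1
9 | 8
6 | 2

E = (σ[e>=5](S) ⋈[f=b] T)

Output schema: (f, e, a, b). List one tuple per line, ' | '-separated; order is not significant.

Row counts bottom-up:
  S → 6
  σ[e>=5](S) → 4
  T → 4
  (σ[e>=5](S) ⋈[f=b] T) → 1

== RESULT ==
f | e | a | b
2 | 8 | 6 | 2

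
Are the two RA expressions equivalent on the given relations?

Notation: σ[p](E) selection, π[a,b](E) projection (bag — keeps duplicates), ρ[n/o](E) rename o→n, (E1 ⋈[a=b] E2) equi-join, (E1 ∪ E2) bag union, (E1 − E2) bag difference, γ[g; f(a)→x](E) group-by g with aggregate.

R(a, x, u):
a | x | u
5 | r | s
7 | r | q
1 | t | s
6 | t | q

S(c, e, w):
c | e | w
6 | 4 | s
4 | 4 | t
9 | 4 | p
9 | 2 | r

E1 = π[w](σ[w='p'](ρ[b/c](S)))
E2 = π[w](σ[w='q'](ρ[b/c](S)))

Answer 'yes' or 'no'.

E1 subexpression sizes:
  S → 4
  ρ[b/c](S) → 4
  σ[w='p'](ρ[b/c](S)) → 1
  π[w](σ[w='p'](ρ[b/c](S))) → 1
E2 subexpression sizes:
  S → 4
  ρ[b/c](S) → 4
  σ[w='q'](ρ[b/c](S)) → 0
  π[w](σ[w='q'](ρ[b/c](S))) → 0

E1 result:
w
p
E2 result:
w
(0 rows)
Witness: ('p',) appears 1× in E1 but 0× in E2.

no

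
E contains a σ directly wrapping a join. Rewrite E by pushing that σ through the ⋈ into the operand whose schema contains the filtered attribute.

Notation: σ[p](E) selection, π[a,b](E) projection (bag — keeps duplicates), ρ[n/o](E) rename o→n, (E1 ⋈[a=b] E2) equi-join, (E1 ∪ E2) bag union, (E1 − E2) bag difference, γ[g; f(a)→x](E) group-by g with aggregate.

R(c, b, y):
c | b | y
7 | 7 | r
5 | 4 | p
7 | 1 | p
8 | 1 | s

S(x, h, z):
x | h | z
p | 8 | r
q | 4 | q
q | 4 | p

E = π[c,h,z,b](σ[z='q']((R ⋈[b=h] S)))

σ filters on z, owned by the right side.
E' = π[c,h,z,b]((R ⋈[b=h] σ[z='q'](S)))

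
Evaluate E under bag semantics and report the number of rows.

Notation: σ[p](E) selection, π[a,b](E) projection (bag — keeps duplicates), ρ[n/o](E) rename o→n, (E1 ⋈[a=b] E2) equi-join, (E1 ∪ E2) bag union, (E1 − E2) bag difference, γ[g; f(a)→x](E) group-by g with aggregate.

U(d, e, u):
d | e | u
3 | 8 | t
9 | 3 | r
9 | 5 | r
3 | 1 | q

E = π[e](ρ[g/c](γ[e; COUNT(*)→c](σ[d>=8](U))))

Subexpression sizes:
  U → 4
  σ[d>=8](U) → 2
  γ[e; COUNT(*)→c](σ[d>=8](U)) → 2
  ρ[g/c](γ[e; COUNT(*)→c](σ[d>=8](U))) → 2
  π[e](ρ[g/c](γ[e; COUNT(*)→c](σ[d>=8](U)))) → 2

|E| = 2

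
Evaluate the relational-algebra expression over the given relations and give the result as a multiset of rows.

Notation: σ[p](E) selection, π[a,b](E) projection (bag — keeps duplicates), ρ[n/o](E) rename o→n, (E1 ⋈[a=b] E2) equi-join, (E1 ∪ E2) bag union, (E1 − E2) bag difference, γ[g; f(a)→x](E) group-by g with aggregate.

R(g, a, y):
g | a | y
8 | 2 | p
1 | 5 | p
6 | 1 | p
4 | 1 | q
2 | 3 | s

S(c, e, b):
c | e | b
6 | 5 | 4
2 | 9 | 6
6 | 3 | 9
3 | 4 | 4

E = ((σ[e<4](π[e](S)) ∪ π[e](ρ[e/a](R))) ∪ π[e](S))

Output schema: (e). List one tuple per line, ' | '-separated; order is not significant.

Stepwise |·|:
  S → 4
  π[e](S) → 4
  σ[e<4](π[e](S)) → 1
  R → 5
  ρ[e/a](R) → 5
  π[e](ρ[e/a](R)) → 5
  (σ[e<4](π[e](S)) ∪ π[e](ρ[e/a](R))) → 6
  S → 4
  π[e](S) → 4
  ((σ[e<4](π[e](S)) ∪ π[e](ρ[e/a](R))) ∪ π[e](S)) → 10

== RESULT ==
e
1
1
2
3
3
3
4
5
5
9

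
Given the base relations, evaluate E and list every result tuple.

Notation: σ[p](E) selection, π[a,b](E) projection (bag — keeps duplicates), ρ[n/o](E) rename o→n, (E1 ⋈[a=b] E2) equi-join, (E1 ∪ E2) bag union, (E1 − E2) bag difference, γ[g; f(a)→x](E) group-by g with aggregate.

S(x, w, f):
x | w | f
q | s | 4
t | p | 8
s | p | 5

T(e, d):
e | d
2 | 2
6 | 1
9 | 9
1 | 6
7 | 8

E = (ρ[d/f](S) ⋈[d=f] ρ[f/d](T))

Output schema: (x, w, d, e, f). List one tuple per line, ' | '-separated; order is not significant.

Stepwise |·|:
  S → 3
  ρ[d/f](S) → 3
  T → 5
  ρ[f/d](T) → 5
  (ρ[d/f](S) ⋈[d=f] ρ[f/d](T)) → 1

== RESULT ==
x | w | d | e | f
t | p | 8 | 7 | 8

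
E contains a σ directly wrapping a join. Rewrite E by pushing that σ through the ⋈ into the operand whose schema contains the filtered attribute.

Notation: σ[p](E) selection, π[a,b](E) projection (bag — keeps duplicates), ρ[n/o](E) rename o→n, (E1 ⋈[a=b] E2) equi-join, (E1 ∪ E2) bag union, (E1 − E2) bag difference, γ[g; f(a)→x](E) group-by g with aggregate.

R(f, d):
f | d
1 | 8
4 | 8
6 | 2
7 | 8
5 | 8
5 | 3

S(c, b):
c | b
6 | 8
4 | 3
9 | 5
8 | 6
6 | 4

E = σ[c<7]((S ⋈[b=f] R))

σ filters on c, owned by the left side.
E' = (σ[c<7](S) ⋈[b=f] R)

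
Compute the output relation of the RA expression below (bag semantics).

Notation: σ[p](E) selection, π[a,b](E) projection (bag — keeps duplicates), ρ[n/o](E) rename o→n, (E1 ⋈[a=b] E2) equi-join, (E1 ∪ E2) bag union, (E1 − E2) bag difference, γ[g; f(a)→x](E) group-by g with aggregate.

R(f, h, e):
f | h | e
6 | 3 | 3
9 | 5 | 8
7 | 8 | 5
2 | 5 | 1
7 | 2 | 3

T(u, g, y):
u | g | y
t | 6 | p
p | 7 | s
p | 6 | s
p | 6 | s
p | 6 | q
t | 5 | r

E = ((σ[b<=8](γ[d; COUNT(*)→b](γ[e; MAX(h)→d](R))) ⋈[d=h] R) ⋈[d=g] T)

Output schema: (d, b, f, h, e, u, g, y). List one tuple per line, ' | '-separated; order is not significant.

Stepwise |·|:
  R → 5
  γ[e; MAX(h)→d](R) → 4
  γ[d; COUNT(*)→b](γ[e; MAX(h)→d](R)) → 3
  σ[b<=8](γ[d; COUNT(*)→b](γ[e; MAX(h)→d](R))) → 3
  R → 5
  (σ[b<=8](γ[d; COUNT(*)→b](γ[e; MAX(h)→d](R))) ⋈[d=h] R) → 4
  T → 6
  ((σ[b<=8](γ[d; COUNT(*)→b](γ[e; MAX(h)→d](R))) ⋈[d=h] R) ⋈[d=g] T) → 2

== RESULT ==
d | b | f | h | e | u | g | y
5 | 2 | 2 | 5 | 1 | t | 5 | r
5 | 2 | 9 | 5 | 8 | t | 5 | r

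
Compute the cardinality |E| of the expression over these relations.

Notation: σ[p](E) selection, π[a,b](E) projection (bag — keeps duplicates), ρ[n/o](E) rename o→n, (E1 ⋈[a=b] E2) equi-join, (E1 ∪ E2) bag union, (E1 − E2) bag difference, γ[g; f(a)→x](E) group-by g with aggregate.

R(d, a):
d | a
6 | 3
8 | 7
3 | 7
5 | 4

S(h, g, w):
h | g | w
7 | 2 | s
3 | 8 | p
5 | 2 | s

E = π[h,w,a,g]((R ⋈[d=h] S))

Per-node cardinality:
  R → 4
  S → 3
  (R ⋈[d=h] S) → 2
  π[h,w,a,g]((R ⋈[d=h] S)) → 2

|E| = 2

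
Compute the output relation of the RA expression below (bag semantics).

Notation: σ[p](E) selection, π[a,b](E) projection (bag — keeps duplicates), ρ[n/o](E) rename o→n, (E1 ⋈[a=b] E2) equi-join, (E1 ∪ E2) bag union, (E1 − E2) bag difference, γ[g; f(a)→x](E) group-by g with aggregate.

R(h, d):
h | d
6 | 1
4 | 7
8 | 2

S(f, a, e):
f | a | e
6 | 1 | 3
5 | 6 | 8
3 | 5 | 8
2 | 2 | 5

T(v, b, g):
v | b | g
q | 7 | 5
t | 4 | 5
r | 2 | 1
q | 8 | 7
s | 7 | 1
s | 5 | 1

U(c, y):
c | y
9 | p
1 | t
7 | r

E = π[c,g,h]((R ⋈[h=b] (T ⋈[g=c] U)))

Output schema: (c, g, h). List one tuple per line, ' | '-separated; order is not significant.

Per-node cardinality:
  R → 3
  T → 6
  U → 3
  (T ⋈[g=c] U) → 4
  (R ⋈[h=b] (T ⋈[g=c] U)) → 1
  π[c,g,h]((R ⋈[h=b] (T ⋈[g=c] U))) → 1

== RESULT ==
c | g | h
7 | 7 | 8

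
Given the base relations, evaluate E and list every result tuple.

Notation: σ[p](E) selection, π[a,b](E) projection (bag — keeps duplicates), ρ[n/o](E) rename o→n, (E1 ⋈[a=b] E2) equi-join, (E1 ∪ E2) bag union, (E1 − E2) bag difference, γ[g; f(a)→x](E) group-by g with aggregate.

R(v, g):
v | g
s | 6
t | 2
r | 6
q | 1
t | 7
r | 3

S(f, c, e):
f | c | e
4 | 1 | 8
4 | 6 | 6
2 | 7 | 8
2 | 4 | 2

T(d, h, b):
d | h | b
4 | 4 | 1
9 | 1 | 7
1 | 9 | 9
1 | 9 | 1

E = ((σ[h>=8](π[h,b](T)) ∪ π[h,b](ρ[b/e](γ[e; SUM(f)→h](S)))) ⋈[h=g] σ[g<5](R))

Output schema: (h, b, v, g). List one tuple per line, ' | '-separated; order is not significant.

Stepwise |·|:
  T → 4
  π[h,b](T) → 4
  σ[h>=8](π[h,b](T)) → 2
  S → 4
  γ[e; SUM(f)→h](S) → 3
  ρ[b/e](γ[e; SUM(f)→h](S)) → 3
  π[h,b](ρ[b/e](γ[e; SUM(f)→h](S))) → 3
  (σ[h>=8](π[h,b](T)) ∪ π[h,b](ρ[b/e](γ[e; SUM(f)→h](S)))) → 5
  R → 6
  σ[g<5](R) → 3
  ((σ[h>=8](π[h,b](T)) ∪ π[h,b](ρ[b/e](γ[e; SUM(f)→h](S)))) ⋈[h=g] σ[g<5](R)) → 1

== RESULT ==
h | b | v | g
2 | 2 | t | 2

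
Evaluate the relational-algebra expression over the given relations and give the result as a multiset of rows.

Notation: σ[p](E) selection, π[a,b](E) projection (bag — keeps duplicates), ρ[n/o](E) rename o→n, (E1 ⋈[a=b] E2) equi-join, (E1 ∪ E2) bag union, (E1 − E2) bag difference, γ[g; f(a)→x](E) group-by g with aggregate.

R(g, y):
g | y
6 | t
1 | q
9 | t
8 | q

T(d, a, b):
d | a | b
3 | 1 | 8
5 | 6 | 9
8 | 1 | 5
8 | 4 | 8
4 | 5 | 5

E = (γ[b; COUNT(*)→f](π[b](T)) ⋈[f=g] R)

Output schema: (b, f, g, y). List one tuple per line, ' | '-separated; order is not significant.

Stepwise |·|:
  T → 5
  π[b](T) → 5
  γ[b; COUNT(*)→f](π[b](T)) → 3
  R → 4
  (γ[b; COUNT(*)→f](π[b](T)) ⋈[f=g] R) → 1

== RESULT ==
b | f | g | y
9 | 1 | 1 | q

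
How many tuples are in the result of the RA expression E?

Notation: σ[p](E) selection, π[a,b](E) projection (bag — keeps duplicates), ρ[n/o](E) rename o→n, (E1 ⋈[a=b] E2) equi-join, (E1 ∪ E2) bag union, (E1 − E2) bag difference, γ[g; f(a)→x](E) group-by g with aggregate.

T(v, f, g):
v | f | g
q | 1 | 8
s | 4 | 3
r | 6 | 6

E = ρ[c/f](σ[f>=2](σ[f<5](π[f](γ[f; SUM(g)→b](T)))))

Subexpression sizes:
  T → 3
  γ[f; SUM(g)→b](T) → 3
  π[f](γ[f; SUM(g)→b](T)) → 3
  σ[f<5](π[f](γ[f; SUM(g)→b](T))) → 2
  σ[f>=2](σ[f<5](π[f](γ[f; SUM(g)→b](T)))) → 1
  ρ[c/f](σ[f>=2](σ[f<5](π[f](γ[f; SUM(g)→b](T))))) → 1

|E| = 1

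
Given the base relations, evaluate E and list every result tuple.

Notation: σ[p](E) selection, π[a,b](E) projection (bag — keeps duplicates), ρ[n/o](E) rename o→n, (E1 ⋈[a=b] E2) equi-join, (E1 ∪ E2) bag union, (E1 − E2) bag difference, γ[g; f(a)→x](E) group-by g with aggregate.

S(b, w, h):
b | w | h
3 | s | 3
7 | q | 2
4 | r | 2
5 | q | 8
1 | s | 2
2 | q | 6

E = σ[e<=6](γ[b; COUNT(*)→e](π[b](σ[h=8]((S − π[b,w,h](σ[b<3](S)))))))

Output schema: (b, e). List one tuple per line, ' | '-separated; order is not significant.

Subexpression sizes:
  S → 6
  S → 6
  σ[b<3](S) → 2
  π[b,w,h](σ[b<3](S)) → 2
  (S − π[b,w,h](σ[b<3](S))) → 4
  σ[h=8]((S − π[b,w,h](σ[b<3](S)))) → 1
  π[b](σ[h=8]((S − π[b,w,h](σ[b<3](S))))) → 1
  γ[b; COUNT(*)→e](π[b](σ[h=8]((S − π[b,w,h](σ[b<3](S)))))) → 1
  σ[e<=6](γ[b; COUNT(*)→e](π[b](σ[h=8]((S − π[b,w,h](σ[b<3](S))))))) → 1

== RESULT ==
b | e
5 | 1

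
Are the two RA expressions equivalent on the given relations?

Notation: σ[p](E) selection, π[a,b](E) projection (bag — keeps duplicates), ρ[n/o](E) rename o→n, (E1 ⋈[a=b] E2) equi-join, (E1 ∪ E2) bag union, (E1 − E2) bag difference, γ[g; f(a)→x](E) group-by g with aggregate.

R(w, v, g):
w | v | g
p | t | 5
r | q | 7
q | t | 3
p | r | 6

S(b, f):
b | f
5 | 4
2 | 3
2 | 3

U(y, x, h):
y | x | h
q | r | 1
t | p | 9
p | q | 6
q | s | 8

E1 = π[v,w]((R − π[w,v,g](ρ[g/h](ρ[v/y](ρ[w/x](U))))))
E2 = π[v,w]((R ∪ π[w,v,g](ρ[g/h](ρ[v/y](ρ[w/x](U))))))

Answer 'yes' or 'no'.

E1 stepwise |·|:
  R → 4
  U → 4
  ρ[w/x](U) → 4
  ρ[v/y](ρ[w/x](U)) → 4
  ρ[g/h](ρ[v/y](ρ[w/x](U))) → 4
  π[w,v,g](ρ[g/h](ρ[v/y](ρ[w/x](U)))) → 4
  (R − π[w,v,g](ρ[g/h](ρ[v/y](ρ[w/x](U))))) → 4
  π[v,w]((R − π[w,v,g](ρ[g/h](ρ[v/y](ρ[w/x](U)))))) → 4
E2 stepwise |·|:
  R → 4
  U → 4
  ρ[w/x](U) → 4
  ρ[v/y](ρ[w/x](U)) → 4
  ρ[g/h](ρ[v/y](ρ[w/x](U))) → 4
  π[w,v,g](ρ[g/h](ρ[v/y](ρ[w/x](U)))) → 4
  (R ∪ π[w,v,g](ρ[g/h](ρ[v/y](ρ[w/x](U))))) → 8
  π[v,w]((R ∪ π[w,v,g](ρ[g/h](ρ[v/y](ρ[w/x](U)))))) → 8

E1 result:
v | w
q | r
r | p
t | p
t | q
E2 result:
v | w
p | q
q | r
q | r
q | s
r | p
t | p
t | p
t | q
Witness: ('t', 'p') appears 1× in E1 but 2× in E2.

no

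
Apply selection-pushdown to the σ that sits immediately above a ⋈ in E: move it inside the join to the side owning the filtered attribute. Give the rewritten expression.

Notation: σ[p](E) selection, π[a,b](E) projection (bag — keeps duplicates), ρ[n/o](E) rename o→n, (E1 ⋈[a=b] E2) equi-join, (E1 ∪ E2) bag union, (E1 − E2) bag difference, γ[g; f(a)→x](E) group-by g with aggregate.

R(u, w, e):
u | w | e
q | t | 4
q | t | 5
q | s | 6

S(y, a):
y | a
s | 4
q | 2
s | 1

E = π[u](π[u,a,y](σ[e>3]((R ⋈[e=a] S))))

σ filters on e, owned by the left side.
E' = π[u](π[u,a,y]((σ[e>3](R) ⋈[e=a] S)))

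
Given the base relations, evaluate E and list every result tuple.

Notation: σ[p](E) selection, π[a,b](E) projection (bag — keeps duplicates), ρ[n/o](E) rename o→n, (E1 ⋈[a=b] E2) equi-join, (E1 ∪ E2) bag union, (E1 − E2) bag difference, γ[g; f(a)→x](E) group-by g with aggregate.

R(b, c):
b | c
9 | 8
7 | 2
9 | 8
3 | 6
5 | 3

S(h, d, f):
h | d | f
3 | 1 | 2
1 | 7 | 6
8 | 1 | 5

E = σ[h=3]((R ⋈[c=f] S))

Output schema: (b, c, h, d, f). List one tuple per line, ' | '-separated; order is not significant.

Row counts bottom-up:
  R → 5
  S → 3
  (R ⋈[c=f] S) → 2
  σ[h=3]((R ⋈[c=f] S)) → 1

== RESULT ==
b | c | h | d | f
7 | 2 | 3 | 1 | 2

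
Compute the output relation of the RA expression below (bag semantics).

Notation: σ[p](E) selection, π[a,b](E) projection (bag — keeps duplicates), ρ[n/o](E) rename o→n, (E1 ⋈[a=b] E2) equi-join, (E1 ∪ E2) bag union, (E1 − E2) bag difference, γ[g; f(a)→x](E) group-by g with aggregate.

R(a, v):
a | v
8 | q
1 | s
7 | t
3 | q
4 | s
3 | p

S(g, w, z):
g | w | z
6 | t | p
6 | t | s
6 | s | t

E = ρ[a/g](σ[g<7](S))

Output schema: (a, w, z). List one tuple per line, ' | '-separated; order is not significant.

Row counts bottom-up:
  S → 3
  σ[g<7](S) → 3
  ρ[a/g](σ[g<7](S)) → 3

== RESULT ==
a | w | z
6 | s | t
6 | t | p
6 | t | s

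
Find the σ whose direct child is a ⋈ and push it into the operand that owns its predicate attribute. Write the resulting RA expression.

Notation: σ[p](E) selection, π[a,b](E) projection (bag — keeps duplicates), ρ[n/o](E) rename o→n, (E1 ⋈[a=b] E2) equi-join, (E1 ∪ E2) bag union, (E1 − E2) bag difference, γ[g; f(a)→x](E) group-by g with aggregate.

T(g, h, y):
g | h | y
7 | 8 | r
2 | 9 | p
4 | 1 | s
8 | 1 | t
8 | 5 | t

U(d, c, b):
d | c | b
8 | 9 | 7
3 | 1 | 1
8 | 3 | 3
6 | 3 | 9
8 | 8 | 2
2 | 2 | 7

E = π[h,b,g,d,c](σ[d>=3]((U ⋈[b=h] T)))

σ filters on d, owned by the left side.
E' = π[h,b,g,d,c]((σ[d>=3](U) ⋈[b=h] T))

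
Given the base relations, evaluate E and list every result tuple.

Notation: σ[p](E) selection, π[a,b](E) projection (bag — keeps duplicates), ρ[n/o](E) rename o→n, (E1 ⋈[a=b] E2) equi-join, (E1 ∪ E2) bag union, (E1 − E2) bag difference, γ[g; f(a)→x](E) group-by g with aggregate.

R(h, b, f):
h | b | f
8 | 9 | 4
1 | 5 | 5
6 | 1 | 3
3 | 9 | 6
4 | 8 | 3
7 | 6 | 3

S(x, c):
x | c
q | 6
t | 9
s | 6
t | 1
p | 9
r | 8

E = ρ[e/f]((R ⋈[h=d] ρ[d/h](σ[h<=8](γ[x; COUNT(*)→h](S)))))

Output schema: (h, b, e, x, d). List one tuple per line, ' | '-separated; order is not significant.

Subexpression sizes:
  R → 6
  S → 6
  γ[x; COUNT(*)→h](S) → 5
  σ[h<=8](γ[x; COUNT(*)→h](S)) → 5
  ρ[d/h](σ[h<=8](γ[x; COUNT(*)→h](S))) → 5
  (R ⋈[h=d] ρ[d/h](σ[h<=8](γ[x; COUNT(*)→h](S)))) → 4
  ρ[e/f]((R ⋈[h=d] ρ[d/h](σ[h<=8](γ[x; COUNT(*)→h](S))))) → 4

== RESULT ==
h | b | e | x | d
1 | 5 | 5 | p | 1
1 | 5 | 5 | q | 1
1 | 5 | 5 | r | 1
1 | 5 | 5 | s | 1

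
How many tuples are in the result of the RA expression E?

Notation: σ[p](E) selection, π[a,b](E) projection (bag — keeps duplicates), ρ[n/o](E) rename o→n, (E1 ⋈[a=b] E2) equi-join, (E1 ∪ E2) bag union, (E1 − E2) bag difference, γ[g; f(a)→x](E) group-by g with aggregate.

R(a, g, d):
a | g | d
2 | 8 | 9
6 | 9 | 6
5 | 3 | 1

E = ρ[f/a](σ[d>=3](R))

Row counts bottom-up:
  R → 3
  σ[d>=3](R) → 2
  ρ[f/a](σ[d>=3](R)) → 2

|E| = 2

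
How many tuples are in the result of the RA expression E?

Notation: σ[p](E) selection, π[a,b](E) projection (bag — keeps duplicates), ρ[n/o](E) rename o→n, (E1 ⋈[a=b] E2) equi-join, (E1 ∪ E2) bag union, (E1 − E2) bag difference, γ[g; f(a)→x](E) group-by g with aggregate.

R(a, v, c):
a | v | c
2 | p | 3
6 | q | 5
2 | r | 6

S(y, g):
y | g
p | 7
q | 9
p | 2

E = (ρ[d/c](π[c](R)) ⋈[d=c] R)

Subexpression sizes:
  R → 3
  π[c](R) → 3
  ρ[d/c](π[c](R)) → 3
  R → 3
  (ρ[d/c](π[c](R)) ⋈[d=c] R) → 3

|E| = 3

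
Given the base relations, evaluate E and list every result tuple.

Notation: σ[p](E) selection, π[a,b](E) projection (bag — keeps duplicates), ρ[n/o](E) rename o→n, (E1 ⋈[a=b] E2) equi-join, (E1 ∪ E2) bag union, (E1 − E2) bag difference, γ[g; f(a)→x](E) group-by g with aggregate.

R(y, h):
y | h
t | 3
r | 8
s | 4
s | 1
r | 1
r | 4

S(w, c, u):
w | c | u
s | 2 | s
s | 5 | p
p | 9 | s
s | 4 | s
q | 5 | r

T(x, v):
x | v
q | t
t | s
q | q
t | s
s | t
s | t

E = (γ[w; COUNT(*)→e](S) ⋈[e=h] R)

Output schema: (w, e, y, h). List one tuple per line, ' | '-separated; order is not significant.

Row counts bottom-up:
  S → 5
  γ[w; COUNT(*)→e](S) → 3
  R → 6
  (γ[w; COUNT(*)→e](S) ⋈[e=h] R) → 5

== RESULT ==
w | e | y | h
p | 1 | r | 1
p | 1 | s | 1
q | 1 | r | 1
q | 1 | s | 1
s | 3 | t | 3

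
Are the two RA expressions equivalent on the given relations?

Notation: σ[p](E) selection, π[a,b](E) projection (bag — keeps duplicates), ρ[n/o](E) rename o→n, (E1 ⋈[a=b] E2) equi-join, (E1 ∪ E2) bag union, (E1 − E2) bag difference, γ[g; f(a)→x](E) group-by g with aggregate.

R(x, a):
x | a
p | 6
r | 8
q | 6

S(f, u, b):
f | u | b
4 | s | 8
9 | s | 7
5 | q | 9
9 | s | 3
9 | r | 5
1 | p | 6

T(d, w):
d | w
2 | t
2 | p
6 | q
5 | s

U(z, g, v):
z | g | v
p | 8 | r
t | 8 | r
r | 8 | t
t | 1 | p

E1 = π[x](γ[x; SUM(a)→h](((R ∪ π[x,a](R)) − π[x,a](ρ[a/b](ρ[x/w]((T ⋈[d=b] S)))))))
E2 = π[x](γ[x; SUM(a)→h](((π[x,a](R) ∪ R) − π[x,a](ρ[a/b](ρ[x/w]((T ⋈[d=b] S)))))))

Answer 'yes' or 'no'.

E1 per-node cardinality:
  R → 3
  R → 3
  π[x,a](R) → 3
  (R ∪ π[x,a](R)) → 6
  T → 4
  S → 6
  (T ⋈[d=b] S) → 2
  ρ[x/w]((T ⋈[d=b] S)) → 2
  ρ[a/b](ρ[x/w]((T ⋈[d=b] S))) → 2
  π[x,a](ρ[a/b](ρ[x/w]((T ⋈[d=b] S)))) → 2
  ((R ∪ π[x,a](R)) − π[x,a](ρ[a/b](ρ[x/w]((T ⋈[d=b] S))))) → 5
  γ[x; SUM(a)→h](((R ∪ π[x,a](R)) − π[x,a](ρ[a/b](ρ[x/w]((T ⋈[d=b] S)))))) → 3
  π[x](γ[x; SUM(a)→h](((R ∪ π[x,a](R)) − π[x,a](ρ[a/b](ρ[x/w]((T ⋈[d=b] S))))))) → 3
E2 per-node cardinality:
  R → 3
  π[x,a](R) → 3
  R → 3
  (π[x,a](R) ∪ R) → 6
  T → 4
  S → 6
  (T ⋈[d=b] S) → 2
  ρ[x/w]((T ⋈[d=b] S)) → 2
  ρ[a/b](ρ[x/w]((T ⋈[d=b] S))) → 2
  π[x,a](ρ[a/b](ρ[x/w]((T ⋈[d=b] S)))) → 2
  ((π[x,a](R) ∪ R) − π[x,a](ρ[a/b](ρ[x/w]((T ⋈[d=b] S))))) → 5
  γ[x; SUM(a)→h](((π[x,a](R) ∪ R) − π[x,a](ρ[a/b](ρ[x/w]((T ⋈[d=b] S)))))) → 3
  π[x](γ[x; SUM(a)→h](((π[x,a](R) ∪ R) − π[x,a](ρ[a/b](ρ[x/w]((T ⋈[d=b] S))))))) → 3

E1 and E2 produce the same multiset:
x
p
q
r

yes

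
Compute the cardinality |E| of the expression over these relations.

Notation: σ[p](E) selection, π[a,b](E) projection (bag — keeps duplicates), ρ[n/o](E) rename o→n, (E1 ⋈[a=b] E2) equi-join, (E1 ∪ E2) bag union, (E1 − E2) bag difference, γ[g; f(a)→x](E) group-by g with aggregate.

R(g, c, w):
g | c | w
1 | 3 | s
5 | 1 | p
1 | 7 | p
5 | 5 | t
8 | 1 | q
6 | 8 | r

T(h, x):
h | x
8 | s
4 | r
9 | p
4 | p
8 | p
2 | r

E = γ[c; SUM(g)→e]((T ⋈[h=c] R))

Per-node cardinality:
  T → 6
  R → 6
  (T ⋈[h=c] R) → 2
  γ[c; SUM(g)→e]((T ⋈[h=c] R)) → 1

|E| = 1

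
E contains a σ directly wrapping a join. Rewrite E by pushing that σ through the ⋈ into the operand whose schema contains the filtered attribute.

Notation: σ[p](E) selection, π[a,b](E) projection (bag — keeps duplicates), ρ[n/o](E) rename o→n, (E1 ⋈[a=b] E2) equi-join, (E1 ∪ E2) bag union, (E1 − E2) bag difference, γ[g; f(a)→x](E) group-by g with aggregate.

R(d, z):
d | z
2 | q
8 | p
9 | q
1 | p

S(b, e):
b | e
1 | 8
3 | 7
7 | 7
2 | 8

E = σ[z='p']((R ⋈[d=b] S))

σ filters on z, owned by the left side.
E' = (σ[z='p'](R) ⋈[d=b] S)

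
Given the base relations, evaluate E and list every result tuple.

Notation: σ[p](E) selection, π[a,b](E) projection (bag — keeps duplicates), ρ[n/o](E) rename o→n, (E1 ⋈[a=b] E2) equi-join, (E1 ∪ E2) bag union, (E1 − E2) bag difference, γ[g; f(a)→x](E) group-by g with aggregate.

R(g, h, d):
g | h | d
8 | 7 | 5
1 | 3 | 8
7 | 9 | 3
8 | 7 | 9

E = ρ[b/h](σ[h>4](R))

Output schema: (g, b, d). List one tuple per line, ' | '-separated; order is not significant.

Row counts bottom-up:
  R → 4
  σ[h>4](R) → 3
  ρ[b/h](σ[h>4](R)) → 3

== RESULT ==
g | b | d
7 | 9 | 3
8 | 7 | 5
8 | 7 | 9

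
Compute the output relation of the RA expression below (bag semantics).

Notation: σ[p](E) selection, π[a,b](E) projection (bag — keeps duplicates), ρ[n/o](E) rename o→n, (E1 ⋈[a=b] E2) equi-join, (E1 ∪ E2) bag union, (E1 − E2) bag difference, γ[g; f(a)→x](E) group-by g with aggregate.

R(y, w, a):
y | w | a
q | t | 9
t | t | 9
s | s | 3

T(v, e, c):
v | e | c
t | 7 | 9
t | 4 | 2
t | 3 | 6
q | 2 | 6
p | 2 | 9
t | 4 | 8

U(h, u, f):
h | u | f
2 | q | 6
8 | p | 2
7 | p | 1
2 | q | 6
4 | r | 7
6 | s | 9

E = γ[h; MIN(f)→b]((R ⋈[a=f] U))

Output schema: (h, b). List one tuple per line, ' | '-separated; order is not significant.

Subexpression sizes:
  R → 3
  U → 6
  (R ⋈[a=f] U) → 2
  γ[h; MIN(f)→b]((R ⋈[a=f] U)) → 1

== RESULT ==
h | b
6 | 9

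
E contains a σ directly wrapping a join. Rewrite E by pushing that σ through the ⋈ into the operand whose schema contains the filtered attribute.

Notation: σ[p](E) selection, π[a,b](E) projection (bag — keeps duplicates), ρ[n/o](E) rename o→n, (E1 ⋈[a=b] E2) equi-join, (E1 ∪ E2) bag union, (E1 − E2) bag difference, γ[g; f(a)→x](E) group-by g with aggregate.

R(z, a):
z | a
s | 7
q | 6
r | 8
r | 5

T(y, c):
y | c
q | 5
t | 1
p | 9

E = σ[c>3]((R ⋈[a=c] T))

σ filters on c, owned by the right side.
E' = (R ⋈[a=c] σ[c>3](T))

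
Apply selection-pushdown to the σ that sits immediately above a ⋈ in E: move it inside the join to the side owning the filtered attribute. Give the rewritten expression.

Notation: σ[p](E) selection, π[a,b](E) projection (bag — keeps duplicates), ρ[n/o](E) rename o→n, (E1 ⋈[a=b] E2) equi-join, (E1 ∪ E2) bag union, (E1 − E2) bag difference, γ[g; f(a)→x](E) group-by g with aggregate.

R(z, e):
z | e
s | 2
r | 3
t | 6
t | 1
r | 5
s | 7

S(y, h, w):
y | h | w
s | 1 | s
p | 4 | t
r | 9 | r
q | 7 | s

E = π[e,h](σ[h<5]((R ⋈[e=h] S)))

σ filters on h, owned by the right side.
E' = π[e,h]((R ⋈[e=h] σ[h<5](S)))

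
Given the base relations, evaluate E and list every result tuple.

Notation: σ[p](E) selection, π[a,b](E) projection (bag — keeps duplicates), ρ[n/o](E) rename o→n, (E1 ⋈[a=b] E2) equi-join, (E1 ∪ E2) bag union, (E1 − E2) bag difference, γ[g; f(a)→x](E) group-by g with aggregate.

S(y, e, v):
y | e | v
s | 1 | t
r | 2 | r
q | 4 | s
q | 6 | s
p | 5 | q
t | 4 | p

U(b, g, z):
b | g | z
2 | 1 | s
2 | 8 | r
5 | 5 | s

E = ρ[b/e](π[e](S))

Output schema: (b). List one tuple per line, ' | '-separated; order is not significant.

Subexpression sizes:
  S → 6
  π[e](S) → 6
  ρ[b/e](π[e](S)) → 6

== RESULT ==
b
1
2
4
4
5
6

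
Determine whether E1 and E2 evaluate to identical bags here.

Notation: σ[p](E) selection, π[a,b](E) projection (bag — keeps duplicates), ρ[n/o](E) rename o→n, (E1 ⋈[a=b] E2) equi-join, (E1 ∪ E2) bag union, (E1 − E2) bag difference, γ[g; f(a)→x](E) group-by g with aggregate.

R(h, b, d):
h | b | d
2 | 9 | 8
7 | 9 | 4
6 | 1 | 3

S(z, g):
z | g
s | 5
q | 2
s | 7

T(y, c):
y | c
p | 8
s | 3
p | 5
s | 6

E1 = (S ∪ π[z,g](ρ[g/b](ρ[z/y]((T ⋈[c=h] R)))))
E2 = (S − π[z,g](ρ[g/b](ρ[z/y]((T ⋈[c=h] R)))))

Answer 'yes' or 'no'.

E1 stepwise |·|:
  S → 3
  T → 4
  R → 3
  (T ⋈[c=h] R) → 1
  ρ[z/y]((T ⋈[c=h] R)) → 1
  ρ[g/b](ρ[z/y]((T ⋈[c=h] R))) → 1
  π[z,g](ρ[g/b](ρ[z/y]((T ⋈[c=h] R)))) → 1
  (S ∪ π[z,g](ρ[g/b](ρ[z/y]((T ⋈[c=h] R))))) → 4
E2 stepwise |·|:
  S → 3
  T → 4
  R → 3
  (T ⋈[c=h] R) → 1
  ρ[z/y]((T ⋈[c=h] R)) → 1
  ρ[g/b](ρ[z/y]((T ⋈[c=h] R))) → 1
  π[z,g](ρ[g/b](ρ[z/y]((T ⋈[c=h] R)))) → 1
  (S − π[z,g](ρ[g/b](ρ[z/y]((T ⋈[c=h] R))))) → 3

E1 result:
z | g
q | 2
s | 1
s | 5
s | 7
E2 result:
z | g
q | 2
s | 5
s | 7
Witness: ('s', 1) appears 1× in E1 but 0× in E2.

no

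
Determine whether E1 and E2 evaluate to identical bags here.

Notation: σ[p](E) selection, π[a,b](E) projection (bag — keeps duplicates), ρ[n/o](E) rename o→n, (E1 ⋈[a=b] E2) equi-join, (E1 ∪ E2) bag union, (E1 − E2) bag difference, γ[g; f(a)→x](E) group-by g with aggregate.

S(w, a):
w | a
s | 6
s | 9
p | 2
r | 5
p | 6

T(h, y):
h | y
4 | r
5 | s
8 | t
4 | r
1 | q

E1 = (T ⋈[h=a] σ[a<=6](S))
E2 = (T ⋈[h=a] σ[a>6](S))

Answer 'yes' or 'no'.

E1 stepwise |·|:
  T → 5
  S → 5
  σ[a<=6](S) → 4
  (T ⋈[h=a] σ[a<=6](S)) → 1
E2 stepwise |·|:
  T → 5
  S → 5
  σ[a>6](S) → 1
  (T ⋈[h=a] σ[a>6](S)) → 0

E1 result:
h | y | w | a
5 | s | r | 5
E2 result:
h | y | w | a
(0 rows)
Witness: (5, 's', 'r', 5) appears 1× in E1 but 0× in E2.

no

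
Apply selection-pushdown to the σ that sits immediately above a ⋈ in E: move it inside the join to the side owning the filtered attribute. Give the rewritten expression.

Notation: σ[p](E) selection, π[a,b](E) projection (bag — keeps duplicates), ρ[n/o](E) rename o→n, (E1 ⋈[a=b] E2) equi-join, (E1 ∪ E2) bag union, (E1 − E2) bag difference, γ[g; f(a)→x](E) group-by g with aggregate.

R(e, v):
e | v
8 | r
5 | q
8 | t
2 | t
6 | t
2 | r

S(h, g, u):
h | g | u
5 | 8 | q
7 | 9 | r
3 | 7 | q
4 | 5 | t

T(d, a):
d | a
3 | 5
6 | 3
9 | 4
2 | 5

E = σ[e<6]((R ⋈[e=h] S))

σ filters on e, owned by the left side.
E' = (σ[e<6](R) ⋈[e=h] S)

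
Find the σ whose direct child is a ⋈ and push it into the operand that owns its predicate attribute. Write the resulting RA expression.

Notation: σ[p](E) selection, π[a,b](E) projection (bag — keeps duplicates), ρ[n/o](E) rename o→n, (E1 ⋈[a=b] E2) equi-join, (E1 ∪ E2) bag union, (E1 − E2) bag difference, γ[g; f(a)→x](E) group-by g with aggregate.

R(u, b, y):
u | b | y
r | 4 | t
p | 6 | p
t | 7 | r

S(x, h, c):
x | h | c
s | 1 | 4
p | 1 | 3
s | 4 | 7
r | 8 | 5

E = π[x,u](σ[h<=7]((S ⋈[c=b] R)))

σ filters on h, owned by the left side.
E' = π[x,u]((σ[h<=7](S) ⋈[c=b] R))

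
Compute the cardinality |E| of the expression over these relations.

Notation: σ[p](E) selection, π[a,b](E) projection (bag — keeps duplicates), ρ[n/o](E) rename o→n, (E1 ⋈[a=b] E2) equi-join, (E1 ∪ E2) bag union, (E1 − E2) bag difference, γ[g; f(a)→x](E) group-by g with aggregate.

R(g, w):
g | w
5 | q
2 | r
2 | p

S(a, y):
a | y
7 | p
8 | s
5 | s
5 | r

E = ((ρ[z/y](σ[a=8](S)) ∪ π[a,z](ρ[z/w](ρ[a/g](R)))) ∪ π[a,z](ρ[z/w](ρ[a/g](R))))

Stepwise |·|:
  S → 4
  σ[a=8](S) → 1
  ρ[z/y](σ[a=8](S)) → 1
  R → 3
  ρ[a/g](R) → 3
  ρ[z/w](ρ[a/g](R)) → 3
  π[a,z](ρ[z/w](ρ[a/g](R))) → 3
  (ρ[z/y](σ[a=8](S)) ∪ π[a,z](ρ[z/w](ρ[a/g](R)))) → 4
  R → 3
  ρ[a/g](R) → 3
  ρ[z/w](ρ[a/g](R)) → 3
  π[a,z](ρ[z/w](ρ[a/g](R))) → 3
  ((ρ[z/y](σ[a=8](S)) ∪ π[a,z](ρ[z/w](ρ[a/g](R)))) ∪ π[a,z](ρ[z/w](ρ[a/g](R)))) → 7

|E| = 7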